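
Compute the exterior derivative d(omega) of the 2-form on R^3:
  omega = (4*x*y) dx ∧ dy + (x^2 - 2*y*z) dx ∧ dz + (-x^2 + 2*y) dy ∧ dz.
d(omega) = (-2*x + 2*z) dx ∧ dy ∧ dz

For a 2-form omega = sum_{i<j} g_{ij} dx_i ∧ dx_j, the exterior derivative is
  d(omega) = sum_{i<j} d(g_{ij}) ∧ dx_i ∧ dx_j = sum_{i<j, k} (∂g_{ij}/∂x_k) dx_k ∧ dx_i ∧ dx_j.
Expand each term, using dx_k ∧ dx_i ∧ dx_j = sgn(permutation) dx_{(a)} ∧ dx_{(b)} ∧ dx_{(c)} with (a < b < c) sorted:
  d(x^2 - 2*y*z) includes (∂/∂y)(x^2 - 2*y*z) dy = (-2*z) dy, which multiplied by dx ∧ dz gives (2*z) dx ∧ dy ∧ dz
  d(-x^2 + 2*y) includes (∂/∂x)(-x^2 + 2*y) dx = (-2*x) dx, which multiplied by dy ∧ dz gives (-2*x) dx ∧ dy ∧ dz
Collecting like 3-forms: d(omega) = (-2*x + 2*z) dx ∧ dy ∧ dz.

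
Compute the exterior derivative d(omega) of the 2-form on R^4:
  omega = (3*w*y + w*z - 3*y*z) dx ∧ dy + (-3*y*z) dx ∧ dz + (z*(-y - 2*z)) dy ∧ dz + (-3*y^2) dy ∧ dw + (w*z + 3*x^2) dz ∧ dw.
d(omega) = (w - 3*y + 3*z) dx ∧ dy ∧ dz + (3*y + z) dx ∧ dy ∧ dw + (6*x) dx ∧ dz ∧ dw

For a 2-form omega = sum_{i<j} g_{ij} dx_i ∧ dx_j, the exterior derivative is
  d(omega) = sum_{i<j} d(g_{ij}) ∧ dx_i ∧ dx_j = sum_{i<j, k} (∂g_{ij}/∂x_k) dx_k ∧ dx_i ∧ dx_j.
Expand each term, using dx_k ∧ dx_i ∧ dx_j = sgn(permutation) dx_{(a)} ∧ dx_{(b)} ∧ dx_{(c)} with (a < b < c) sorted:
  d(3*w*y + w*z - 3*y*z) includes (∂/∂z)(3*w*y + w*z - 3*y*z) dz = (w - 3*y) dz, which multiplied by dx ∧ dy gives (w - 3*y) dx ∧ dy ∧ dz
  d(3*w*y + w*z - 3*y*z) includes (∂/∂w)(3*w*y + w*z - 3*y*z) dw = (3*y + z) dw, which multiplied by dx ∧ dy gives (3*y + z) dx ∧ dy ∧ dw
  d(-3*y*z) includes (∂/∂y)(-3*y*z) dy = (-3*z) dy, which multiplied by dx ∧ dz gives (3*z) dx ∧ dy ∧ dz
  d(w*z + 3*x^2) includes (∂/∂x)(w*z + 3*x^2) dx = (6*x) dx, which multiplied by dz ∧ dw gives (6*x) dx ∧ dz ∧ dw
Collecting like 3-forms: d(omega) = (w - 3*y + 3*z) dx ∧ dy ∧ dz + (3*y + z) dx ∧ dy ∧ dw + (6*x) dx ∧ dz ∧ dw.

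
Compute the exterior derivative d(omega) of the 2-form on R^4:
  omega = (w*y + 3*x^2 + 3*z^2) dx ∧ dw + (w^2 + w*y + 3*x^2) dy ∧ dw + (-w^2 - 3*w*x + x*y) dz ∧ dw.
d(omega) = (-w + 6*x) dx ∧ dy ∧ dw + (-3*w + y - 6*z) dx ∧ dz ∧ dw + (x) dy ∧ dz ∧ dw

For a 2-form omega = sum_{i<j} g_{ij} dx_i ∧ dx_j, the exterior derivative is
  d(omega) = sum_{i<j} d(g_{ij}) ∧ dx_i ∧ dx_j = sum_{i<j, k} (∂g_{ij}/∂x_k) dx_k ∧ dx_i ∧ dx_j.
Expand each term, using dx_k ∧ dx_i ∧ dx_j = sgn(permutation) dx_{(a)} ∧ dx_{(b)} ∧ dx_{(c)} with (a < b < c) sorted:
  d(w*y + 3*x^2 + 3*z^2) includes (∂/∂y)(w*y + 3*x^2 + 3*z^2) dy = (w) dy, which multiplied by dx ∧ dw gives (-w) dx ∧ dy ∧ dw
  d(w*y + 3*x^2 + 3*z^2) includes (∂/∂z)(w*y + 3*x^2 + 3*z^2) dz = (6*z) dz, which multiplied by dx ∧ dw gives (-6*z) dx ∧ dz ∧ dw
  d(w^2 + w*y + 3*x^2) includes (∂/∂x)(w^2 + w*y + 3*x^2) dx = (6*x) dx, which multiplied by dy ∧ dw gives (6*x) dx ∧ dy ∧ dw
  d(-w^2 - 3*w*x + x*y) includes (∂/∂x)(-w^2 - 3*w*x + x*y) dx = (-3*w + y) dx, which multiplied by dz ∧ dw gives (-3*w + y) dx ∧ dz ∧ dw
  d(-w^2 - 3*w*x + x*y) includes (∂/∂y)(-w^2 - 3*w*x + x*y) dy = (x) dy, which multiplied by dz ∧ dw gives (x) dy ∧ dz ∧ dw
Collecting like 3-forms: d(omega) = (-w + 6*x) dx ∧ dy ∧ dw + (-3*w + y - 6*z) dx ∧ dz ∧ dw + (x) dy ∧ dz ∧ dw.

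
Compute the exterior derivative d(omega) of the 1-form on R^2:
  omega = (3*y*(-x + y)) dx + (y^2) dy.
d(omega) = (3*x - 6*y) dx ∧ dy

For a 1-form omega = sum_i f_i dx_i, the exterior derivative is
  d(omega) = sum_{i < j} (∂f_j/∂x_i - ∂f_i/∂x_j) dx_i ∧ dx_j.
  coefficient of dx ∧ dy: ∂f_2/∂x - ∂f_1/∂y = ∂(y^2)/∂x - ∂(3*y*(-x + y))/∂y = 3*x - 6*y
Assembling: d(omega) = (3*x - 6*y) dx ∧ dy.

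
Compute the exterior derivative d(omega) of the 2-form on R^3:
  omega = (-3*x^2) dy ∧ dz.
d(omega) = (-6*x) dx ∧ dy ∧ dz

For a 2-form omega = sum_{i<j} g_{ij} dx_i ∧ dx_j, the exterior derivative is
  d(omega) = sum_{i<j} d(g_{ij}) ∧ dx_i ∧ dx_j = sum_{i<j, k} (∂g_{ij}/∂x_k) dx_k ∧ dx_i ∧ dx_j.
Expand each term, using dx_k ∧ dx_i ∧ dx_j = sgn(permutation) dx_{(a)} ∧ dx_{(b)} ∧ dx_{(c)} with (a < b < c) sorted:
  d(-3*x^2) includes (∂/∂x)(-3*x^2) dx = (-6*x) dx, which multiplied by dy ∧ dz gives (-6*x) dx ∧ dy ∧ dz
Collecting like 3-forms: d(omega) = (-6*x) dx ∧ dy ∧ dz.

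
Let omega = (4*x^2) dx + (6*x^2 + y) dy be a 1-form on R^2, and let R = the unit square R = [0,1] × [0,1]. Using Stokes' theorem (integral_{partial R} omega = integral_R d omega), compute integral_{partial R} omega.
integral_(partial R) omega = 6

Stokes: integral_partial_R omega = integral_R d omega with d omega = (∂Q/∂x - ∂P/∂y) dx ∧ dy.
  ∂Q/∂x = 12*x
  ∂P/∂y = 0
  integrand = ∂Q/∂x - ∂P/∂y = 12*x.
Integrating over R: integral_0^1 integral_0^1 (12*x) dx dy = 6.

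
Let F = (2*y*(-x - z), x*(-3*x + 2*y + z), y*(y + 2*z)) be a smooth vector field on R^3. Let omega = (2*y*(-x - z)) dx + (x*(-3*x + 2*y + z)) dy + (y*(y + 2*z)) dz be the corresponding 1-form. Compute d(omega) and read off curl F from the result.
d(omega) = (-x + 2*y + 2*z) dy ∧ dz + (-2*y) dz ∧ dx + (-4*x + 2*y + 3*z) dx ∧ dy; curl F = (-x + 2*y + 2*z, -2*y, -4*x + 2*y + 3*z)

d omega = sum_{i<j} (∂f_j/∂x_i - ∂f_i/∂x_j) dx_i ∧ dx_j. Under the identification (dy ∧ dz, dz ∧ dx, dx ∧ dy) ↔ (e_x, e_y, e_z), the coefficients are exactly the components of curl F. Compute:
  ∂R/∂y - ∂Q/∂z = (2*y + 2*z) - (x) = -x + 2*y + 2*z
  ∂P/∂z - ∂R/∂x = (-2*y) - (0) = -2*y
  ∂Q/∂x - ∂P/∂y = (-6*x + 2*y + z) - (-2*x - 2*z) = -4*x + 2*y + 3*z.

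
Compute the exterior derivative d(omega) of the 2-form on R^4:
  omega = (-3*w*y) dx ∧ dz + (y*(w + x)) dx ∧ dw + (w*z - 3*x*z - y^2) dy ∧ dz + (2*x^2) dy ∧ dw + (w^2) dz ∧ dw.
d(omega) = (3*w - 3*z) dx ∧ dy ∧ dz + (-3*y) dx ∧ dz ∧ dw + (-w + 3*x) dx ∧ dy ∧ dw + (z) dy ∧ dz ∧ dw

For a 2-form omega = sum_{i<j} g_{ij} dx_i ∧ dx_j, the exterior derivative is
  d(omega) = sum_{i<j} d(g_{ij}) ∧ dx_i ∧ dx_j = sum_{i<j, k} (∂g_{ij}/∂x_k) dx_k ∧ dx_i ∧ dx_j.
Expand each term, using dx_k ∧ dx_i ∧ dx_j = sgn(permutation) dx_{(a)} ∧ dx_{(b)} ∧ dx_{(c)} with (a < b < c) sorted:
  d(-3*w*y) includes (∂/∂y)(-3*w*y) dy = (-3*w) dy, which multiplied by dx ∧ dz gives (3*w) dx ∧ dy ∧ dz
  d(-3*w*y) includes (∂/∂w)(-3*w*y) dw = (-3*y) dw, which multiplied by dx ∧ dz gives (-3*y) dx ∧ dz ∧ dw
  d(y*(w + x)) includes (∂/∂y)(y*(w + x)) dy = (w + x) dy, which multiplied by dx ∧ dw gives (-w - x) dx ∧ dy ∧ dw
  d(w*z - 3*x*z - y^2) includes (∂/∂x)(w*z - 3*x*z - y^2) dx = (-3*z) dx, which multiplied by dy ∧ dz gives (-3*z) dx ∧ dy ∧ dz
  d(w*z - 3*x*z - y^2) includes (∂/∂w)(w*z - 3*x*z - y^2) dw = (z) dw, which multiplied by dy ∧ dz gives (z) dy ∧ dz ∧ dw
  d(2*x^2) includes (∂/∂x)(2*x^2) dx = (4*x) dx, which multiplied by dy ∧ dw gives (4*x) dx ∧ dy ∧ dw
Collecting like 3-forms: d(omega) = (3*w - 3*z) dx ∧ dy ∧ dz + (-3*y) dx ∧ dz ∧ dw + (-w + 3*x) dx ∧ dy ∧ dw + (z) dy ∧ dz ∧ dw.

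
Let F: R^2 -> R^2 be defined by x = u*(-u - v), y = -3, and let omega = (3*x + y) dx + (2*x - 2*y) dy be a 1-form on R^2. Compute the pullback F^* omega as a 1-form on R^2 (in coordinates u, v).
F^* omega = (6*u^3 + 9*u^2*v + 3*u*v^2 + 6*u + 3*v) du + (3*u*(u^2 + u*v + 1)) dv

Using F^*(f dg) = (f ∘ F) d(g ∘ F), substitute each coordinate x_i by F_i(u, v) in f_i, and replace dx_i by d F_i = (∂F_i/∂u) du + (∂F_i/∂v) dv.
  For the x component: f_1(F) = -3*u^2 - 3*u*v - 3; d F_1 = (-2*u - v) du + (-u) dv
  For the y component: f_2(F) = -2*u^2 - 2*u*v + 6; d F_2 = (0) du + (0) dv
Combining and collecting du, dv coefficients:
  coeff of du: 6*u^3 + 9*u^2*v + 3*u*v^2 + 6*u + 3*v
  coeff of dv: 3*u*(u^2 + u*v + 1)
F^* omega = (6*u^3 + 9*u^2*v + 3*u*v^2 + 6*u + 3*v) du + (3*u*(u^2 + u*v + 1)) dv.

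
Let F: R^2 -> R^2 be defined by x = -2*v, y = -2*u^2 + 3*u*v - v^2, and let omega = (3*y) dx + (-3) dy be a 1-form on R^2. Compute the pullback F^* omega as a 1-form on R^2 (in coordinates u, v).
F^* omega = (12*u - 9*v) du + (12*u^2 - 18*u*v - 9*u + 6*v^2 + 6*v) dv

Using F^*(f dg) = (f ∘ F) d(g ∘ F), substitute each coordinate x_i by F_i(u, v) in f_i, and replace dx_i by d F_i = (∂F_i/∂u) du + (∂F_i/∂v) dv.
  For the x component: f_1(F) = -6*u^2 + 9*u*v - 3*v^2; d F_1 = (0) du + (-2) dv
  For the y component: f_2(F) = -3; d F_2 = (-4*u + 3*v) du + (3*u - 2*v) dv
Combining and collecting du, dv coefficients:
  coeff of du: 12*u - 9*v
  coeff of dv: 12*u^2 - 18*u*v - 9*u + 6*v^2 + 6*v
F^* omega = (12*u - 9*v) du + (12*u^2 - 18*u*v - 9*u + 6*v^2 + 6*v) dv.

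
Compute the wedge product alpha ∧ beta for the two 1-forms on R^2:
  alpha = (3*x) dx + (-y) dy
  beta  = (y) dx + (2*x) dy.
alpha ∧ beta = (6*x^2 + y^2) dx ∧ dy

Distribute the wedge, using dx_i ∧ dx_j = -dx_j ∧ dx_i and dx_i ∧ dx_i = 0. For each pair (i, j) with i < j, the coefficient of dx_i ∧ dx_j in alpha ∧ beta is (alpha_i * beta_j - alpha_j * beta_i). Collecting: alpha ∧ beta = (6*x^2 + y^2) dx ∧ dy.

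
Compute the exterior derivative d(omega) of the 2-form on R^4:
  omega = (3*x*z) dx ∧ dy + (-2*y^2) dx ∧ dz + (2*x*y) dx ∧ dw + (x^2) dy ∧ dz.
d(omega) = (5*x + 4*y) dx ∧ dy ∧ dz + (-2*x) dx ∧ dy ∧ dw

For a 2-form omega = sum_{i<j} g_{ij} dx_i ∧ dx_j, the exterior derivative is
  d(omega) = sum_{i<j} d(g_{ij}) ∧ dx_i ∧ dx_j = sum_{i<j, k} (∂g_{ij}/∂x_k) dx_k ∧ dx_i ∧ dx_j.
Expand each term, using dx_k ∧ dx_i ∧ dx_j = sgn(permutation) dx_{(a)} ∧ dx_{(b)} ∧ dx_{(c)} with (a < b < c) sorted:
  d(3*x*z) includes (∂/∂z)(3*x*z) dz = (3*x) dz, which multiplied by dx ∧ dy gives (3*x) dx ∧ dy ∧ dz
  d(-2*y^2) includes (∂/∂y)(-2*y^2) dy = (-4*y) dy, which multiplied by dx ∧ dz gives (4*y) dx ∧ dy ∧ dz
  d(2*x*y) includes (∂/∂y)(2*x*y) dy = (2*x) dy, which multiplied by dx ∧ dw gives (-2*x) dx ∧ dy ∧ dw
  d(x^2) includes (∂/∂x)(x^2) dx = (2*x) dx, which multiplied by dy ∧ dz gives (2*x) dx ∧ dy ∧ dz
Collecting like 3-forms: d(omega) = (5*x + 4*y) dx ∧ dy ∧ dz + (-2*x) dx ∧ dy ∧ dw.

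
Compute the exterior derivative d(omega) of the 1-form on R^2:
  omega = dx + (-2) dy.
d(omega) = 0

For a 1-form omega = sum_i f_i dx_i, the exterior derivative is
  d(omega) = sum_{i < j} (∂f_j/∂x_i - ∂f_i/∂x_j) dx_i ∧ dx_j.

Assembling: d(omega) = 0.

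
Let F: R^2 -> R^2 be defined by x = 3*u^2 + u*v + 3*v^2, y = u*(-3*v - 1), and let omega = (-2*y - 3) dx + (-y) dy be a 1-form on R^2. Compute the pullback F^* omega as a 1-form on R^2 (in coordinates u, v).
F^* omega = (36*u^2*v + 12*u^2 - 3*u*v^2 - 4*u*v - 19*u - 3*v) du + (-3*u^2*v - u^2 + 36*u*v^2 + 12*u*v - 3*u - 18*v) dv

Using F^*(f dg) = (f ∘ F) d(g ∘ F), substitute each coordinate x_i by F_i(u, v) in f_i, and replace dx_i by d F_i = (∂F_i/∂u) du + (∂F_i/∂v) dv.
  For the x component: f_1(F) = 6*u*v + 2*u - 3; d F_1 = (6*u + v) du + (u + 6*v) dv
  For the y component: f_2(F) = u*(3*v + 1); d F_2 = (-3*v - 1) du + (-3*u) dv
Combining and collecting du, dv coefficients:
  coeff of du: 36*u^2*v + 12*u^2 - 3*u*v^2 - 4*u*v - 19*u - 3*v
  coeff of dv: -3*u^2*v - u^2 + 36*u*v^2 + 12*u*v - 3*u - 18*v
F^* omega = (36*u^2*v + 12*u^2 - 3*u*v^2 - 4*u*v - 19*u - 3*v) du + (-3*u^2*v - u^2 + 36*u*v^2 + 12*u*v - 3*u - 18*v) dv.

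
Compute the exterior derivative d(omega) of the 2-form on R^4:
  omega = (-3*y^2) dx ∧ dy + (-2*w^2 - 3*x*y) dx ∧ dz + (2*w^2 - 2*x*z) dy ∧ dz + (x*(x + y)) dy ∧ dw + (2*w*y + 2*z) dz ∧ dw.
d(omega) = (3*x - 2*z) dx ∧ dy ∧ dz + (-4*w) dx ∧ dz ∧ dw + (6*w) dy ∧ dz ∧ dw + (2*x + y) dx ∧ dy ∧ dw

For a 2-form omega = sum_{i<j} g_{ij} dx_i ∧ dx_j, the exterior derivative is
  d(omega) = sum_{i<j} d(g_{ij}) ∧ dx_i ∧ dx_j = sum_{i<j, k} (∂g_{ij}/∂x_k) dx_k ∧ dx_i ∧ dx_j.
Expand each term, using dx_k ∧ dx_i ∧ dx_j = sgn(permutation) dx_{(a)} ∧ dx_{(b)} ∧ dx_{(c)} with (a < b < c) sorted:
  d(-2*w^2 - 3*x*y) includes (∂/∂y)(-2*w^2 - 3*x*y) dy = (-3*x) dy, which multiplied by dx ∧ dz gives (3*x) dx ∧ dy ∧ dz
  d(-2*w^2 - 3*x*y) includes (∂/∂w)(-2*w^2 - 3*x*y) dw = (-4*w) dw, which multiplied by dx ∧ dz gives (-4*w) dx ∧ dz ∧ dw
  d(2*w^2 - 2*x*z) includes (∂/∂x)(2*w^2 - 2*x*z) dx = (-2*z) dx, which multiplied by dy ∧ dz gives (-2*z) dx ∧ dy ∧ dz
  d(2*w^2 - 2*x*z) includes (∂/∂w)(2*w^2 - 2*x*z) dw = (4*w) dw, which multiplied by dy ∧ dz gives (4*w) dy ∧ dz ∧ dw
  d(x*(x + y)) includes (∂/∂x)(x*(x + y)) dx = (2*x + y) dx, which multiplied by dy ∧ dw gives (2*x + y) dx ∧ dy ∧ dw
  d(2*w*y + 2*z) includes (∂/∂y)(2*w*y + 2*z) dy = (2*w) dy, which multiplied by dz ∧ dw gives (2*w) dy ∧ dz ∧ dw
Collecting like 3-forms: d(omega) = (3*x - 2*z) dx ∧ dy ∧ dz + (-4*w) dx ∧ dz ∧ dw + (6*w) dy ∧ dz ∧ dw + (2*x + y) dx ∧ dy ∧ dw.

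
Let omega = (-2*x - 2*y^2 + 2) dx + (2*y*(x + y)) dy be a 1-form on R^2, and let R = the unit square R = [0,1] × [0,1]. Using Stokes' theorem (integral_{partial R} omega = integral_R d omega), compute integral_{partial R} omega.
integral_(partial R) omega = 3

Stokes: integral_partial_R omega = integral_R d omega with d omega = (∂Q/∂x - ∂P/∂y) dx ∧ dy.
  ∂Q/∂x = 2*y
  ∂P/∂y = -4*y
  integrand = ∂Q/∂x - ∂P/∂y = 6*y.
Integrating over R: integral_0^1 integral_0^1 (6*y) dx dy = 3.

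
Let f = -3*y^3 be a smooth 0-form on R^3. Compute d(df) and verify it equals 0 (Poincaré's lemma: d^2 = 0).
d(df) = 0

Step 1: df = sum_i (∂f/∂x_i) dx_i = (0) dx + (-9*y^2) dy + (0) dz.
Step 2: Apply d again. Using the 1-form formula, the coefficient of dx ∧ dy in d(df) is ∂^2 f/∂x ∂y - ∂^2 f/∂y ∂x = (0) - (0) = 0 (equality of mixed partials for smooth f).
Similarly for dx ∧ dz and dy ∧ dz — all coefficients vanish. So d(df) = 0.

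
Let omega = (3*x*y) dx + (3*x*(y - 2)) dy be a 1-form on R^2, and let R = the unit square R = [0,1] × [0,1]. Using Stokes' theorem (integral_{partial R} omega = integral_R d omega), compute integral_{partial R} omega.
integral_(partial R) omega = -6

Stokes: integral_partial_R omega = integral_R d omega with d omega = (∂Q/∂x - ∂P/∂y) dx ∧ dy.
  ∂Q/∂x = 3*y - 6
  ∂P/∂y = 3*x
  integrand = ∂Q/∂x - ∂P/∂y = -3*x + 3*y - 6.
Integrating over R: integral_0^1 integral_0^1 (-3*x + 3*y - 6) dx dy = -6.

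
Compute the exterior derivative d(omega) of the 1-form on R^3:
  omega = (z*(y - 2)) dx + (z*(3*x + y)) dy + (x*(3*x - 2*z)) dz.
d(omega) = (2*z) dx ∧ dy + (6*x - y - 2*z + 2) dx ∧ dz + (-3*x - y) dy ∧ dz

For a 1-form omega = sum_i f_i dx_i, the exterior derivative is
  d(omega) = sum_{i < j} (∂f_j/∂x_i - ∂f_i/∂x_j) dx_i ∧ dx_j.
  coefficient of dx ∧ dy: ∂f_2/∂x - ∂f_1/∂y = ∂(z*(3*x + y))/∂x - ∂(z*(y - 2))/∂y = 2*z
  coefficient of dx ∧ dz: ∂f_3/∂x - ∂f_1/∂z = ∂(x*(3*x - 2*z))/∂x - ∂(z*(y - 2))/∂z = 6*x - y - 2*z + 2
  coefficient of dy ∧ dz: ∂f_3/∂y - ∂f_2/∂z = ∂(x*(3*x - 2*z))/∂y - ∂(z*(3*x + y))/∂z = -3*x - y
Assembling: d(omega) = (2*z) dx ∧ dy + (6*x - y - 2*z + 2) dx ∧ dz + (-3*x - y) dy ∧ dz.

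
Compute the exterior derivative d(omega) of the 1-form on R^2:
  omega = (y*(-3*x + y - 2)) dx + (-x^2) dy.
d(omega) = (x - 2*y + 2) dx ∧ dy

For a 1-form omega = sum_i f_i dx_i, the exterior derivative is
  d(omega) = sum_{i < j} (∂f_j/∂x_i - ∂f_i/∂x_j) dx_i ∧ dx_j.
  coefficient of dx ∧ dy: ∂f_2/∂x - ∂f_1/∂y = ∂(-x^2)/∂x - ∂(y*(-3*x + y - 2))/∂y = x - 2*y + 2
Assembling: d(omega) = (x - 2*y + 2) dx ∧ dy.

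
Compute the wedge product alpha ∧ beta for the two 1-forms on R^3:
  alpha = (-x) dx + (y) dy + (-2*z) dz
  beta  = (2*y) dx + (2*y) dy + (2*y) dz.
alpha ∧ beta = (-2*y*(x + y)) dx ∧ dy + (2*y*(-x + 2*z)) dx ∧ dz + (2*y*(y + 2*z)) dy ∧ dz

Distribute the wedge, using dx_i ∧ dx_j = -dx_j ∧ dx_i and dx_i ∧ dx_i = 0. For each pair (i, j) with i < j, the coefficient of dx_i ∧ dx_j in alpha ∧ beta is (alpha_i * beta_j - alpha_j * beta_i). Collecting: alpha ∧ beta = (-2*y*(x + y)) dx ∧ dy + (2*y*(-x + 2*z)) dx ∧ dz + (2*y*(y + 2*z)) dy ∧ dz.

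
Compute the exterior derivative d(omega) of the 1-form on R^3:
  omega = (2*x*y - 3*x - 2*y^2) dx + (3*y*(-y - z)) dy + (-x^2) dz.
d(omega) = (-2*x + 4*y) dx ∧ dy + (-2*x) dx ∧ dz + (3*y) dy ∧ dz

For a 1-form omega = sum_i f_i dx_i, the exterior derivative is
  d(omega) = sum_{i < j} (∂f_j/∂x_i - ∂f_i/∂x_j) dx_i ∧ dx_j.
  coefficient of dx ∧ dy: ∂f_2/∂x - ∂f_1/∂y = ∂(3*y*(-y - z))/∂x - ∂(2*x*y - 3*x - 2*y^2)/∂y = -2*x + 4*y
  coefficient of dx ∧ dz: ∂f_3/∂x - ∂f_1/∂z = ∂(-x^2)/∂x - ∂(2*x*y - 3*x - 2*y^2)/∂z = -2*x
  coefficient of dy ∧ dz: ∂f_3/∂y - ∂f_2/∂z = ∂(-x^2)/∂y - ∂(3*y*(-y - z))/∂z = 3*y
Assembling: d(omega) = (-2*x + 4*y) dx ∧ dy + (-2*x) dx ∧ dz + (3*y) dy ∧ dz.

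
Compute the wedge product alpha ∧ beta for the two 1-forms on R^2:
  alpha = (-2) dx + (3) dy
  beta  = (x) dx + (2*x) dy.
alpha ∧ beta = (-7*x) dx ∧ dy

Distribute the wedge, using dx_i ∧ dx_j = -dx_j ∧ dx_i and dx_i ∧ dx_i = 0. For each pair (i, j) with i < j, the coefficient of dx_i ∧ dx_j in alpha ∧ beta is (alpha_i * beta_j - alpha_j * beta_i). Collecting: alpha ∧ beta = (-7*x) dx ∧ dy.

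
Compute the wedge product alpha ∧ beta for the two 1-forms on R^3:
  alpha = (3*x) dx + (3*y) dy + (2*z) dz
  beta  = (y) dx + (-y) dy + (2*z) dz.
alpha ∧ beta = (-3*y*(x + y)) dx ∧ dy + (2*z*(3*x - y)) dx ∧ dz + (8*y*z) dy ∧ dz

Distribute the wedge, using dx_i ∧ dx_j = -dx_j ∧ dx_i and dx_i ∧ dx_i = 0. For each pair (i, j) with i < j, the coefficient of dx_i ∧ dx_j in alpha ∧ beta is (alpha_i * beta_j - alpha_j * beta_i). Collecting: alpha ∧ beta = (-3*y*(x + y)) dx ∧ dy + (2*z*(3*x - y)) dx ∧ dz + (8*y*z) dy ∧ dz.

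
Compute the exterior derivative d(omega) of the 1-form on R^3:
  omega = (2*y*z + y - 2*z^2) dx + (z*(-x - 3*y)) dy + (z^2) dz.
d(omega) = (-3*z - 1) dx ∧ dy + (-2*y + 4*z) dx ∧ dz + (x + 3*y) dy ∧ dz

For a 1-form omega = sum_i f_i dx_i, the exterior derivative is
  d(omega) = sum_{i < j} (∂f_j/∂x_i - ∂f_i/∂x_j) dx_i ∧ dx_j.
  coefficient of dx ∧ dy: ∂f_2/∂x - ∂f_1/∂y = ∂(z*(-x - 3*y))/∂x - ∂(2*y*z + y - 2*z^2)/∂y = -3*z - 1
  coefficient of dx ∧ dz: ∂f_3/∂x - ∂f_1/∂z = ∂(z^2)/∂x - ∂(2*y*z + y - 2*z^2)/∂z = -2*y + 4*z
  coefficient of dy ∧ dz: ∂f_3/∂y - ∂f_2/∂z = ∂(z^2)/∂y - ∂(z*(-x - 3*y))/∂z = x + 3*y
Assembling: d(omega) = (-3*z - 1) dx ∧ dy + (-2*y + 4*z) dx ∧ dz + (x + 3*y) dy ∧ dz.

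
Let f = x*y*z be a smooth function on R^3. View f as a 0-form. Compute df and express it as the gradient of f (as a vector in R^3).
df = (y*z) dx + (x*z) dy + (x*y) dz; grad f = (y*z, x*z, x*y)

For a 0-form f, d f = (∂f/∂x) dx + (∂f/∂y) dy + (∂f/∂z) dz. The components of the vector representation are exactly the entries of grad f in Cartesian coordinates:
  ∂f/∂x = y*z
  ∂f/∂y = x*z
  ∂f/∂z = x*y.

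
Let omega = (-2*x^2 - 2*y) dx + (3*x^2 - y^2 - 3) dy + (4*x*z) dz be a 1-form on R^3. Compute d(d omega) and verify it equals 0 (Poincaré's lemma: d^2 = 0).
d(d omega) = 0

Step 1: d omega = sum_{i<j} (∂f_j/∂x_i - ∂f_i/∂x_j) dx_i ∧ dx_j:
  coeff of dx ∧ dy: 6*x + 2
  coeff of dx ∧ dz: 4*z
  coeff of dy ∧ dz: 0
Step 2: Apply d again to each 2-form coefficient. The only possible 3-form in R^3 is dx ∧ dy ∧ dz, with coefficient
  ∂(coeff of dy∧dz)/∂x - ∂(coeff of dx∧dz)/∂y + ∂(coeff of dx∧dy)/∂z
  = ∂/∂x (0) - ∂/∂y (4*z) + ∂/∂z (6*x + 2).
Each of these terms simplifies to sums of mixed partials that cancel in pairs. The result is 0 (by equality of mixed partials for smooth functions — Schwarz / Clairaut).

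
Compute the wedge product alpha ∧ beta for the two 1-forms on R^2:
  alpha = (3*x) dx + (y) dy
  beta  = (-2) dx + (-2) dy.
alpha ∧ beta = (-6*x + 2*y) dx ∧ dy

Distribute the wedge, using dx_i ∧ dx_j = -dx_j ∧ dx_i and dx_i ∧ dx_i = 0. For each pair (i, j) with i < j, the coefficient of dx_i ∧ dx_j in alpha ∧ beta is (alpha_i * beta_j - alpha_j * beta_i). Collecting: alpha ∧ beta = (-6*x + 2*y) dx ∧ dy.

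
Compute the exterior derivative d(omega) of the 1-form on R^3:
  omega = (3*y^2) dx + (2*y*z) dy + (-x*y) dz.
d(omega) = (-6*y) dx ∧ dy + (-y) dx ∧ dz + (-x - 2*y) dy ∧ dz

For a 1-form omega = sum_i f_i dx_i, the exterior derivative is
  d(omega) = sum_{i < j} (∂f_j/∂x_i - ∂f_i/∂x_j) dx_i ∧ dx_j.
  coefficient of dx ∧ dy: ∂f_2/∂x - ∂f_1/∂y = ∂(2*y*z)/∂x - ∂(3*y^2)/∂y = -6*y
  coefficient of dx ∧ dz: ∂f_3/∂x - ∂f_1/∂z = ∂(-x*y)/∂x - ∂(3*y^2)/∂z = -y
  coefficient of dy ∧ dz: ∂f_3/∂y - ∂f_2/∂z = ∂(-x*y)/∂y - ∂(2*y*z)/∂z = -x - 2*y
Assembling: d(omega) = (-6*y) dx ∧ dy + (-y) dx ∧ dz + (-x - 2*y) dy ∧ dz.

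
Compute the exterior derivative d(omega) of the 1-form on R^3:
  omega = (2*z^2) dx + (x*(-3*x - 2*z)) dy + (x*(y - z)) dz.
d(omega) = (-6*x - 2*z) dx ∧ dy + (y - 5*z) dx ∧ dz + (3*x) dy ∧ dz

For a 1-form omega = sum_i f_i dx_i, the exterior derivative is
  d(omega) = sum_{i < j} (∂f_j/∂x_i - ∂f_i/∂x_j) dx_i ∧ dx_j.
  coefficient of dx ∧ dy: ∂f_2/∂x - ∂f_1/∂y = ∂(x*(-3*x - 2*z))/∂x - ∂(2*z^2)/∂y = -6*x - 2*z
  coefficient of dx ∧ dz: ∂f_3/∂x - ∂f_1/∂z = ∂(x*(y - z))/∂x - ∂(2*z^2)/∂z = y - 5*z
  coefficient of dy ∧ dz: ∂f_3/∂y - ∂f_2/∂z = ∂(x*(y - z))/∂y - ∂(x*(-3*x - 2*z))/∂z = 3*x
Assembling: d(omega) = (-6*x - 2*z) dx ∧ dy + (y - 5*z) dx ∧ dz + (3*x) dy ∧ dz.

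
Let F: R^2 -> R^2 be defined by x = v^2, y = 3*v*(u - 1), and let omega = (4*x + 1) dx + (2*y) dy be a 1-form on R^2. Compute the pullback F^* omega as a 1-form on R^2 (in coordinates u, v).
F^* omega = (18*v^2*(u - 1)) du + (2*v*(9*u^2 - 18*u + 4*v^2 + 10)) dv

Using F^*(f dg) = (f ∘ F) d(g ∘ F), substitute each coordinate x_i by F_i(u, v) in f_i, and replace dx_i by d F_i = (∂F_i/∂u) du + (∂F_i/∂v) dv.
  For the x component: f_1(F) = 4*v^2 + 1; d F_1 = (0) du + (2*v) dv
  For the y component: f_2(F) = 6*v*(u - 1); d F_2 = (3*v) du + (3*u - 3) dv
Combining and collecting du, dv coefficients:
  coeff of du: 18*v^2*(u - 1)
  coeff of dv: 2*v*(9*u^2 - 18*u + 4*v^2 + 10)
F^* omega = (18*v^2*(u - 1)) du + (2*v*(9*u^2 - 18*u + 4*v^2 + 10)) dv.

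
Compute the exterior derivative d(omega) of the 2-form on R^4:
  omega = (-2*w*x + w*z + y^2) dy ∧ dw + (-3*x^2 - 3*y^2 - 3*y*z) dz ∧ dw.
d(omega) = (-2*w) dx ∧ dy ∧ dw + (-w - 6*y - 3*z) dy ∧ dz ∧ dw + (-6*x) dx ∧ dz ∧ dw

For a 2-form omega = sum_{i<j} g_{ij} dx_i ∧ dx_j, the exterior derivative is
  d(omega) = sum_{i<j} d(g_{ij}) ∧ dx_i ∧ dx_j = sum_{i<j, k} (∂g_{ij}/∂x_k) dx_k ∧ dx_i ∧ dx_j.
Expand each term, using dx_k ∧ dx_i ∧ dx_j = sgn(permutation) dx_{(a)} ∧ dx_{(b)} ∧ dx_{(c)} with (a < b < c) sorted:
  d(-2*w*x + w*z + y^2) includes (∂/∂x)(-2*w*x + w*z + y^2) dx = (-2*w) dx, which multiplied by dy ∧ dw gives (-2*w) dx ∧ dy ∧ dw
  d(-2*w*x + w*z + y^2) includes (∂/∂z)(-2*w*x + w*z + y^2) dz = (w) dz, which multiplied by dy ∧ dw gives (-w) dy ∧ dz ∧ dw
  d(-3*x^2 - 3*y^2 - 3*y*z) includes (∂/∂x)(-3*x^2 - 3*y^2 - 3*y*z) dx = (-6*x) dx, which multiplied by dz ∧ dw gives (-6*x) dx ∧ dz ∧ dw
  d(-3*x^2 - 3*y^2 - 3*y*z) includes (∂/∂y)(-3*x^2 - 3*y^2 - 3*y*z) dy = (-6*y - 3*z) dy, which multiplied by dz ∧ dw gives (-6*y - 3*z) dy ∧ dz ∧ dw
Collecting like 3-forms: d(omega) = (-2*w) dx ∧ dy ∧ dw + (-w - 6*y - 3*z) dy ∧ dz ∧ dw + (-6*x) dx ∧ dz ∧ dw.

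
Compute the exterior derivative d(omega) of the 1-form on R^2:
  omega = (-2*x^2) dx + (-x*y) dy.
d(omega) = (-y) dx ∧ dy

For a 1-form omega = sum_i f_i dx_i, the exterior derivative is
  d(omega) = sum_{i < j} (∂f_j/∂x_i - ∂f_i/∂x_j) dx_i ∧ dx_j.
  coefficient of dx ∧ dy: ∂f_2/∂x - ∂f_1/∂y = ∂(-x*y)/∂x - ∂(-2*x^2)/∂y = -y
Assembling: d(omega) = (-y) dx ∧ dy.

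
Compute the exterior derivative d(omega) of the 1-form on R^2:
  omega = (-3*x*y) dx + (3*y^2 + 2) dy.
d(omega) = (3*x) dx ∧ dy

For a 1-form omega = sum_i f_i dx_i, the exterior derivative is
  d(omega) = sum_{i < j} (∂f_j/∂x_i - ∂f_i/∂x_j) dx_i ∧ dx_j.
  coefficient of dx ∧ dy: ∂f_2/∂x - ∂f_1/∂y = ∂(3*y^2 + 2)/∂x - ∂(-3*x*y)/∂y = 3*x
Assembling: d(omega) = (3*x) dx ∧ dy.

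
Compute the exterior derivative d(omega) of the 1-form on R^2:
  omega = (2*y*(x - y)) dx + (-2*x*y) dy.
d(omega) = (-2*x + 2*y) dx ∧ dy

For a 1-form omega = sum_i f_i dx_i, the exterior derivative is
  d(omega) = sum_{i < j} (∂f_j/∂x_i - ∂f_i/∂x_j) dx_i ∧ dx_j.
  coefficient of dx ∧ dy: ∂f_2/∂x - ∂f_1/∂y = ∂(-2*x*y)/∂x - ∂(2*y*(x - y))/∂y = -2*x + 2*y
Assembling: d(omega) = (-2*x + 2*y) dx ∧ dy.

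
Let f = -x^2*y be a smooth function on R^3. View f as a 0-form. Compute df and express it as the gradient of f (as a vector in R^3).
df = (-2*x*y) dx + (-x^2) dy + (0) dz; grad f = (-2*x*y, -x^2, 0)

For a 0-form f, d f = (∂f/∂x) dx + (∂f/∂y) dy + (∂f/∂z) dz. The components of the vector representation are exactly the entries of grad f in Cartesian coordinates:
  ∂f/∂x = -2*x*y
  ∂f/∂y = -x^2
  ∂f/∂z = 0.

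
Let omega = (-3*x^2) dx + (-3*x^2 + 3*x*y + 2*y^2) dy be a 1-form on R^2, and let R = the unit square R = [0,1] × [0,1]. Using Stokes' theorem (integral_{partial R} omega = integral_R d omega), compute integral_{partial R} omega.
integral_(partial R) omega = -3/2

Stokes: integral_partial_R omega = integral_R d omega with d omega = (∂Q/∂x - ∂P/∂y) dx ∧ dy.
  ∂Q/∂x = -6*x + 3*y
  ∂P/∂y = 0
  integrand = ∂Q/∂x - ∂P/∂y = -6*x + 3*y.
Integrating over R: integral_0^1 integral_0^1 (-6*x + 3*y) dx dy = -3/2.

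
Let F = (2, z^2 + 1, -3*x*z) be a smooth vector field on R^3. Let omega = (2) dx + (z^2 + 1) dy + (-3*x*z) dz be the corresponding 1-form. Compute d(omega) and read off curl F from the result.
d(omega) = (-2*z) dy ∧ dz + (3*z) dz ∧ dx + (0) dx ∧ dy; curl F = (-2*z, 3*z, 0)

d omega = sum_{i<j} (∂f_j/∂x_i - ∂f_i/∂x_j) dx_i ∧ dx_j. Under the identification (dy ∧ dz, dz ∧ dx, dx ∧ dy) ↔ (e_x, e_y, e_z), the coefficients are exactly the components of curl F. Compute:
  ∂R/∂y - ∂Q/∂z = (0) - (2*z) = -2*z
  ∂P/∂z - ∂R/∂x = (0) - (-3*z) = 3*z
  ∂Q/∂x - ∂P/∂y = (0) - (0) = 0.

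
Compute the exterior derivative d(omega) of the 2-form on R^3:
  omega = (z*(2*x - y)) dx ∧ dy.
d(omega) = (2*x - y) dx ∧ dy ∧ dz

For a 2-form omega = sum_{i<j} g_{ij} dx_i ∧ dx_j, the exterior derivative is
  d(omega) = sum_{i<j} d(g_{ij}) ∧ dx_i ∧ dx_j = sum_{i<j, k} (∂g_{ij}/∂x_k) dx_k ∧ dx_i ∧ dx_j.
Expand each term, using dx_k ∧ dx_i ∧ dx_j = sgn(permutation) dx_{(a)} ∧ dx_{(b)} ∧ dx_{(c)} with (a < b < c) sorted:
  d(z*(2*x - y)) includes (∂/∂z)(z*(2*x - y)) dz = (2*x - y) dz, which multiplied by dx ∧ dy gives (2*x - y) dx ∧ dy ∧ dz
Collecting like 3-forms: d(omega) = (2*x - y) dx ∧ dy ∧ dz.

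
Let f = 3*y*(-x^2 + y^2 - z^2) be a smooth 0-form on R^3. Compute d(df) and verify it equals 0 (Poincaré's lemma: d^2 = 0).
d(df) = 0

Step 1: df = sum_i (∂f/∂x_i) dx_i = (-6*x*y) dx + (-3*x^2 + 9*y^2 - 3*z^2) dy + (-6*y*z) dz.
Step 2: Apply d again. Using the 1-form formula, the coefficient of dx ∧ dy in d(df) is ∂^2 f/∂x ∂y - ∂^2 f/∂y ∂x = (-6*x) - (-6*x) = 0 (equality of mixed partials for smooth f).
Similarly for dx ∧ dz and dy ∧ dz — all coefficients vanish. So d(df) = 0.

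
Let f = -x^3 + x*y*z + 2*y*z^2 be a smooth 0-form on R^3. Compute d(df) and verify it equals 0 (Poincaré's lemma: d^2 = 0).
d(df) = 0

Step 1: df = sum_i (∂f/∂x_i) dx_i = (-3*x^2 + y*z) dx + (z*(x + 2*z)) dy + (y*(x + 4*z)) dz.
Step 2: Apply d again. Using the 1-form formula, the coefficient of dx ∧ dy in d(df) is ∂^2 f/∂x ∂y - ∂^2 f/∂y ∂x = (z) - (z) = 0 (equality of mixed partials for smooth f).
Similarly for dx ∧ dz and dy ∧ dz — all coefficients vanish. So d(df) = 0.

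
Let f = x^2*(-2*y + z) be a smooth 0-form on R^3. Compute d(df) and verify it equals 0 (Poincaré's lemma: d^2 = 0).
d(df) = 0

Step 1: df = sum_i (∂f/∂x_i) dx_i = (2*x*(-2*y + z)) dx + (-2*x^2) dy + (x^2) dz.
Step 2: Apply d again. Using the 1-form formula, the coefficient of dx ∧ dy in d(df) is ∂^2 f/∂x ∂y - ∂^2 f/∂y ∂x = (-4*x) - (-4*x) = 0 (equality of mixed partials for smooth f).
Similarly for dx ∧ dz and dy ∧ dz — all coefficients vanish. So d(df) = 0.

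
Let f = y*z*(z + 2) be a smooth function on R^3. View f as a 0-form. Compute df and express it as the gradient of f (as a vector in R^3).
df = (0) dx + (z*(z + 2)) dy + (2*y*(z + 1)) dz; grad f = (0, z*(z + 2), 2*y*(z + 1))

For a 0-form f, d f = (∂f/∂x) dx + (∂f/∂y) dy + (∂f/∂z) dz. The components of the vector representation are exactly the entries of grad f in Cartesian coordinates:
  ∂f/∂x = 0
  ∂f/∂y = z*(z + 2)
  ∂f/∂z = 2*y*(z + 1).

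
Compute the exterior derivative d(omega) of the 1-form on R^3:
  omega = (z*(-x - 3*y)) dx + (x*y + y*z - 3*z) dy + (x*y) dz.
d(omega) = (y + 3*z) dx ∧ dy + (x + 4*y) dx ∧ dz + (x - y + 3) dy ∧ dz

For a 1-form omega = sum_i f_i dx_i, the exterior derivative is
  d(omega) = sum_{i < j} (∂f_j/∂x_i - ∂f_i/∂x_j) dx_i ∧ dx_j.
  coefficient of dx ∧ dy: ∂f_2/∂x - ∂f_1/∂y = ∂(x*y + y*z - 3*z)/∂x - ∂(z*(-x - 3*y))/∂y = y + 3*z
  coefficient of dx ∧ dz: ∂f_3/∂x - ∂f_1/∂z = ∂(x*y)/∂x - ∂(z*(-x - 3*y))/∂z = x + 4*y
  coefficient of dy ∧ dz: ∂f_3/∂y - ∂f_2/∂z = ∂(x*y)/∂y - ∂(x*y + y*z - 3*z)/∂z = x - y + 3
Assembling: d(omega) = (y + 3*z) dx ∧ dy + (x + 4*y) dx ∧ dz + (x - y + 3) dy ∧ dz.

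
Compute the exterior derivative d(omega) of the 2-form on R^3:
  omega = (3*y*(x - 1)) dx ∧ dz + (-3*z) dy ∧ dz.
d(omega) = (3 - 3*x) dx ∧ dy ∧ dz

For a 2-form omega = sum_{i<j} g_{ij} dx_i ∧ dx_j, the exterior derivative is
  d(omega) = sum_{i<j} d(g_{ij}) ∧ dx_i ∧ dx_j = sum_{i<j, k} (∂g_{ij}/∂x_k) dx_k ∧ dx_i ∧ dx_j.
Expand each term, using dx_k ∧ dx_i ∧ dx_j = sgn(permutation) dx_{(a)} ∧ dx_{(b)} ∧ dx_{(c)} with (a < b < c) sorted:
  d(3*y*(x - 1)) includes (∂/∂y)(3*y*(x - 1)) dy = (3*x - 3) dy, which multiplied by dx ∧ dz gives (3 - 3*x) dx ∧ dy ∧ dz
Collecting like 3-forms: d(omega) = (3 - 3*x) dx ∧ dy ∧ dz.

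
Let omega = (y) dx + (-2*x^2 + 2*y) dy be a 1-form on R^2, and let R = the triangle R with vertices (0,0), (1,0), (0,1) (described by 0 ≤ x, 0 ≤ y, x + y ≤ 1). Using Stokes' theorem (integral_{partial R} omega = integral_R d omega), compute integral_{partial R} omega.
integral_(partial R) omega = -7/6

Stokes: integral_partial_R omega = integral_R d omega with d omega = (∂Q/∂x - ∂P/∂y) dx ∧ dy.
  ∂Q/∂x = -4*x
  ∂P/∂y = 1
  integrand = ∂Q/∂x - ∂P/∂y = -4*x - 1.
Integrating over R: integral_0^1 integral_0^{1-x} (-4*x - 1) dy dx = -7/6.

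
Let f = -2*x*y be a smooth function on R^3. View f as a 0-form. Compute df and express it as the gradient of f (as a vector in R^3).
df = (-2*y) dx + (-2*x) dy + (0) dz; grad f = (-2*y, -2*x, 0)

For a 0-form f, d f = (∂f/∂x) dx + (∂f/∂y) dy + (∂f/∂z) dz. The components of the vector representation are exactly the entries of grad f in Cartesian coordinates:
  ∂f/∂x = -2*y
  ∂f/∂y = -2*x
  ∂f/∂z = 0.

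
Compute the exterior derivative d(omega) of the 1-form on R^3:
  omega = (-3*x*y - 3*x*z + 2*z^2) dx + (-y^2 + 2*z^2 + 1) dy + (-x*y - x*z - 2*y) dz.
d(omega) = (3*x) dx ∧ dy + (3*x - y - 5*z) dx ∧ dz + (-x - 4*z - 2) dy ∧ dz

For a 1-form omega = sum_i f_i dx_i, the exterior derivative is
  d(omega) = sum_{i < j} (∂f_j/∂x_i - ∂f_i/∂x_j) dx_i ∧ dx_j.
  coefficient of dx ∧ dy: ∂f_2/∂x - ∂f_1/∂y = ∂(-y^2 + 2*z^2 + 1)/∂x - ∂(-3*x*y - 3*x*z + 2*z^2)/∂y = 3*x
  coefficient of dx ∧ dz: ∂f_3/∂x - ∂f_1/∂z = ∂(-x*y - x*z - 2*y)/∂x - ∂(-3*x*y - 3*x*z + 2*z^2)/∂z = 3*x - y - 5*z
  coefficient of dy ∧ dz: ∂f_3/∂y - ∂f_2/∂z = ∂(-x*y - x*z - 2*y)/∂y - ∂(-y^2 + 2*z^2 + 1)/∂z = -x - 4*z - 2
Assembling: d(omega) = (3*x) dx ∧ dy + (3*x - y - 5*z) dx ∧ dz + (-x - 4*z - 2) dy ∧ dz.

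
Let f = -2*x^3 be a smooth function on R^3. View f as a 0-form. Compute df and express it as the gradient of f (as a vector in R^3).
df = (-6*x^2) dx + (0) dy + (0) dz; grad f = (-6*x^2, 0, 0)

For a 0-form f, d f = (∂f/∂x) dx + (∂f/∂y) dy + (∂f/∂z) dz. The components of the vector representation are exactly the entries of grad f in Cartesian coordinates:
  ∂f/∂x = -6*x^2
  ∂f/∂y = 0
  ∂f/∂z = 0.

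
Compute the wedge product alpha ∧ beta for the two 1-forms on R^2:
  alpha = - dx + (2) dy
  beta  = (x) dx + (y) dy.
alpha ∧ beta = (-2*x - y) dx ∧ dy

Distribute the wedge, using dx_i ∧ dx_j = -dx_j ∧ dx_i and dx_i ∧ dx_i = 0. For each pair (i, j) with i < j, the coefficient of dx_i ∧ dx_j in alpha ∧ beta is (alpha_i * beta_j - alpha_j * beta_i). Collecting: alpha ∧ beta = (-2*x - y) dx ∧ dy.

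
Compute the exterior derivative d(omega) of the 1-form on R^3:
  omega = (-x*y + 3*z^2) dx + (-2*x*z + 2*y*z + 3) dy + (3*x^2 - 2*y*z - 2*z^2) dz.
d(omega) = (x - 2*z) dx ∧ dy + (6*x - 6*z) dx ∧ dz + (2*x - 2*y - 2*z) dy ∧ dz

For a 1-form omega = sum_i f_i dx_i, the exterior derivative is
  d(omega) = sum_{i < j} (∂f_j/∂x_i - ∂f_i/∂x_j) dx_i ∧ dx_j.
  coefficient of dx ∧ dy: ∂f_2/∂x - ∂f_1/∂y = ∂(-2*x*z + 2*y*z + 3)/∂x - ∂(-x*y + 3*z^2)/∂y = x - 2*z
  coefficient of dx ∧ dz: ∂f_3/∂x - ∂f_1/∂z = ∂(3*x^2 - 2*y*z - 2*z^2)/∂x - ∂(-x*y + 3*z^2)/∂z = 6*x - 6*z
  coefficient of dy ∧ dz: ∂f_3/∂y - ∂f_2/∂z = ∂(3*x^2 - 2*y*z - 2*z^2)/∂y - ∂(-2*x*z + 2*y*z + 3)/∂z = 2*x - 2*y - 2*z
Assembling: d(omega) = (x - 2*z) dx ∧ dy + (6*x - 6*z) dx ∧ dz + (2*x - 2*y - 2*z) dy ∧ dz.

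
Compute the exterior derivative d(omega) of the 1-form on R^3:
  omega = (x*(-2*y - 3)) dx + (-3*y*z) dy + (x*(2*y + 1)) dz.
d(omega) = (2*x) dx ∧ dy + (2*y + 1) dx ∧ dz + (2*x + 3*y) dy ∧ dz

For a 1-form omega = sum_i f_i dx_i, the exterior derivative is
  d(omega) = sum_{i < j} (∂f_j/∂x_i - ∂f_i/∂x_j) dx_i ∧ dx_j.
  coefficient of dx ∧ dy: ∂f_2/∂x - ∂f_1/∂y = ∂(-3*y*z)/∂x - ∂(x*(-2*y - 3))/∂y = 2*x
  coefficient of dx ∧ dz: ∂f_3/∂x - ∂f_1/∂z = ∂(x*(2*y + 1))/∂x - ∂(x*(-2*y - 3))/∂z = 2*y + 1
  coefficient of dy ∧ dz: ∂f_3/∂y - ∂f_2/∂z = ∂(x*(2*y + 1))/∂y - ∂(-3*y*z)/∂z = 2*x + 3*y
Assembling: d(omega) = (2*x) dx ∧ dy + (2*y + 1) dx ∧ dz + (2*x + 3*y) dy ∧ dz.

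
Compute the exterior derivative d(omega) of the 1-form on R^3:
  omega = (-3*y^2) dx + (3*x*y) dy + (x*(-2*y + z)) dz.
d(omega) = (9*y) dx ∧ dy + (-2*y + z) dx ∧ dz + (-2*x) dy ∧ dz

For a 1-form omega = sum_i f_i dx_i, the exterior derivative is
  d(omega) = sum_{i < j} (∂f_j/∂x_i - ∂f_i/∂x_j) dx_i ∧ dx_j.
  coefficient of dx ∧ dy: ∂f_2/∂x - ∂f_1/∂y = ∂(3*x*y)/∂x - ∂(-3*y^2)/∂y = 9*y
  coefficient of dx ∧ dz: ∂f_3/∂x - ∂f_1/∂z = ∂(x*(-2*y + z))/∂x - ∂(-3*y^2)/∂z = -2*y + z
  coefficient of dy ∧ dz: ∂f_3/∂y - ∂f_2/∂z = ∂(x*(-2*y + z))/∂y - ∂(3*x*y)/∂z = -2*x
Assembling: d(omega) = (9*y) dx ∧ dy + (-2*y + z) dx ∧ dz + (-2*x) dy ∧ dz.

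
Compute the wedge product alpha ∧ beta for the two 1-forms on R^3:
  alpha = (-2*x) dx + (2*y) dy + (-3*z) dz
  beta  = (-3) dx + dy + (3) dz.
alpha ∧ beta = (-2*x + 6*y) dx ∧ dy + (-6*x - 9*z) dx ∧ dz + (6*y + 3*z) dy ∧ dz

Distribute the wedge, using dx_i ∧ dx_j = -dx_j ∧ dx_i and dx_i ∧ dx_i = 0. For each pair (i, j) with i < j, the coefficient of dx_i ∧ dx_j in alpha ∧ beta is (alpha_i * beta_j - alpha_j * beta_i). Collecting: alpha ∧ beta = (-2*x + 6*y) dx ∧ dy + (-6*x - 9*z) dx ∧ dz + (6*y + 3*z) dy ∧ dz.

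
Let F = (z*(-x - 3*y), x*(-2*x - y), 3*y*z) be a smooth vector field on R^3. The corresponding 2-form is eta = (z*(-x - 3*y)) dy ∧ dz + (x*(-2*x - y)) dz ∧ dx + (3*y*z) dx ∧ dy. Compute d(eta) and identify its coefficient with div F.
d(eta) = (-x + 3*y - z) dx ∧ dy ∧ dz; div F = -x + 3*y - z

For a 2-form in R^3 of the form above, applying d gives a 3-form with coefficient ∂P/∂x + ∂Q/∂y + ∂R/∂z:
  ∂P/∂x = -z
  ∂Q/∂y = -x
  ∂R/∂z = 3*y
Sum = -x + 3*y - z, which is exactly div F.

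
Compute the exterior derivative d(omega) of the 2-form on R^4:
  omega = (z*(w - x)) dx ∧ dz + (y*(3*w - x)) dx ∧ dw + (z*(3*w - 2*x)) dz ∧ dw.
d(omega) = (-z) dx ∧ dz ∧ dw + (-3*w + x) dx ∧ dy ∧ dw

For a 2-form omega = sum_{i<j} g_{ij} dx_i ∧ dx_j, the exterior derivative is
  d(omega) = sum_{i<j} d(g_{ij}) ∧ dx_i ∧ dx_j = sum_{i<j, k} (∂g_{ij}/∂x_k) dx_k ∧ dx_i ∧ dx_j.
Expand each term, using dx_k ∧ dx_i ∧ dx_j = sgn(permutation) dx_{(a)} ∧ dx_{(b)} ∧ dx_{(c)} with (a < b < c) sorted:
  d(z*(w - x)) includes (∂/∂w)(z*(w - x)) dw = (z) dw, which multiplied by dx ∧ dz gives (z) dx ∧ dz ∧ dw
  d(y*(3*w - x)) includes (∂/∂y)(y*(3*w - x)) dy = (3*w - x) dy, which multiplied by dx ∧ dw gives (-3*w + x) dx ∧ dy ∧ dw
  d(z*(3*w - 2*x)) includes (∂/∂x)(z*(3*w - 2*x)) dx = (-2*z) dx, which multiplied by dz ∧ dw gives (-2*z) dx ∧ dz ∧ dw
Collecting like 3-forms: d(omega) = (-z) dx ∧ dz ∧ dw + (-3*w + x) dx ∧ dy ∧ dw.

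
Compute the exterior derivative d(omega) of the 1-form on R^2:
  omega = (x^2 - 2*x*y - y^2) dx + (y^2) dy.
d(omega) = (2*x + 2*y) dx ∧ dy

For a 1-form omega = sum_i f_i dx_i, the exterior derivative is
  d(omega) = sum_{i < j} (∂f_j/∂x_i - ∂f_i/∂x_j) dx_i ∧ dx_j.
  coefficient of dx ∧ dy: ∂f_2/∂x - ∂f_1/∂y = ∂(y^2)/∂x - ∂(x^2 - 2*x*y - y^2)/∂y = 2*x + 2*y
Assembling: d(omega) = (2*x + 2*y) dx ∧ dy.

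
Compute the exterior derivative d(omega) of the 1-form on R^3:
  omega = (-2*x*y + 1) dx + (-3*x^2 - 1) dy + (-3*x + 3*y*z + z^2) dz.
d(omega) = (-4*x) dx ∧ dy + (-3) dx ∧ dz + (3*z) dy ∧ dz

For a 1-form omega = sum_i f_i dx_i, the exterior derivative is
  d(omega) = sum_{i < j} (∂f_j/∂x_i - ∂f_i/∂x_j) dx_i ∧ dx_j.
  coefficient of dx ∧ dy: ∂f_2/∂x - ∂f_1/∂y = ∂(-3*x^2 - 1)/∂x - ∂(-2*x*y + 1)/∂y = -4*x
  coefficient of dx ∧ dz: ∂f_3/∂x - ∂f_1/∂z = ∂(-3*x + 3*y*z + z^2)/∂x - ∂(-2*x*y + 1)/∂z = -3
  coefficient of dy ∧ dz: ∂f_3/∂y - ∂f_2/∂z = ∂(-3*x + 3*y*z + z^2)/∂y - ∂(-3*x^2 - 1)/∂z = 3*z
Assembling: d(omega) = (-4*x) dx ∧ dy + (-3) dx ∧ dz + (3*z) dy ∧ dz.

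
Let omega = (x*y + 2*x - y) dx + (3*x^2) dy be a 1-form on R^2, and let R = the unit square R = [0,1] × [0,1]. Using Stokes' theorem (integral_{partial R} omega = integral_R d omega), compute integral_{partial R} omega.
integral_(partial R) omega = 7/2

Stokes: integral_partial_R omega = integral_R d omega with d omega = (∂Q/∂x - ∂P/∂y) dx ∧ dy.
  ∂Q/∂x = 6*x
  ∂P/∂y = x - 1
  integrand = ∂Q/∂x - ∂P/∂y = 5*x + 1.
Integrating over R: integral_0^1 integral_0^1 (5*x + 1) dx dy = 7/2.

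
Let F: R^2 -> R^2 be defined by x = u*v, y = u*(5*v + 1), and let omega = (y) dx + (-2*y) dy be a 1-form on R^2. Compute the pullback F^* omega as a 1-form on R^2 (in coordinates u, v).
F^* omega = (u*(-45*v^2 - 19*v - 2)) du + (u^2*(-45*v - 9)) dv

Using F^*(f dg) = (f ∘ F) d(g ∘ F), substitute each coordinate x_i by F_i(u, v) in f_i, and replace dx_i by d F_i = (∂F_i/∂u) du + (∂F_i/∂v) dv.
  For the x component: f_1(F) = u*(5*v + 1); d F_1 = (v) du + (u) dv
  For the y component: f_2(F) = 2*u*(-5*v - 1); d F_2 = (5*v + 1) du + (5*u) dv
Combining and collecting du, dv coefficients:
  coeff of du: u*(-45*v^2 - 19*v - 2)
  coeff of dv: u^2*(-45*v - 9)
F^* omega = (u*(-45*v^2 - 19*v - 2)) du + (u^2*(-45*v - 9)) dv.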